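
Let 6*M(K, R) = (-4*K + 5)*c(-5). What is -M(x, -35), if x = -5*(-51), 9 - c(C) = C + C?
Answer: 19285/6 ≈ 3214.2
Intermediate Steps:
c(C) = 9 - 2*C (c(C) = 9 - (C + C) = 9 - 2*C)
x = 255
M(K, R) = 95/6 - 38*K/3 (M(K, R) = ((-4*K + 5)*(9 - 2*(-5)))/6 = ((5 - 4*K)*(9 + 10))/6 = ((5 - 4*K)*19)/6 = (95 - 76*K)/6 = 95/6 - 38*K/3)
-M(x, -35) = -(95/6 - 38/3*255) = -(95/6 - 3230) = -1*(-19285/6) = 19285/6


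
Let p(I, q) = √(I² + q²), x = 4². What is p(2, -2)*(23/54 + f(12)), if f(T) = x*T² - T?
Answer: 123791*√2/27 ≈ 6484.0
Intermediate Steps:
x = 16
f(T) = -T + 16*T² (f(T) = 16*T² - T = -T + 16*T²)
p(2, -2)*(23/54 + f(12)) = √(2² + (-2)²)*(23/54 + 12*(-1 + 16*12)) = √(4 + 4)*(23*(1/54) + 12*(-1 + 192)) = √8*(23/54 + 12*191) = (2*√2)*(23/54 + 2292) = (2*√2)*(123791/54) = 123791*√2/27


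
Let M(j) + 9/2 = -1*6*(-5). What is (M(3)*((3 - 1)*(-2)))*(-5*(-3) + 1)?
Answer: -1632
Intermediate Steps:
M(j) = 51/2 (M(j) = -9/2 - 1*6*(-5) = -9/2 - 6*(-5) = -9/2 + 30 = 51/2)
(M(3)*((3 - 1)*(-2)))*(-5*(-3) + 1) = (51*((3 - 1)*(-2))/2)*(-5*(-3) + 1) = (51*(2*(-2))/2)*(15 + 1) = ((51/2)*(-4))*16 = -102*16 = -1632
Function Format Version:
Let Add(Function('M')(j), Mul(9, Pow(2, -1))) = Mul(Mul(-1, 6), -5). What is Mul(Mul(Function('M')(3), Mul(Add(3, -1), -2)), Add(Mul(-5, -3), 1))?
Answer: -1632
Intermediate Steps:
Function('M')(j) = Rational(51, 2) (Function('M')(j) = Add(Rational(-9, 2), Mul(Mul(-1, 6), -5)) = Add(Rational(-9, 2), Mul(-6, -5)) = Add(Rational(-9, 2), 30) = Rational(51, 2))
Mul(Mul(Function('M')(3), Mul(Add(3, -1), -2)), Add(Mul(-5, -3), 1)) = Mul(Mul(Rational(51, 2), Mul(Add(3, -1), -2)), Add(Mul(-5, -3), 1)) = Mul(Mul(Rational(51, 2), Mul(2, -2)), Add(15, 1)) = Mul(Mul(Rational(51, 2), -4), 16) = Mul(-102, 16) = -1632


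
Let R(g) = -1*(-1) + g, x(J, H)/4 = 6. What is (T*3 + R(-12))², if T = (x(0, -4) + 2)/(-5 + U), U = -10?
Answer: 6561/25 ≈ 262.44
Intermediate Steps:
x(J, H) = 24 (x(J, H) = 4*6 = 24)
R(g) = 1 + g
T = -26/15 (T = (24 + 2)/(-5 - 10) = 26/(-15) = 26*(-1/15) = -26/15 ≈ -1.7333)
(T*3 + R(-12))² = (-26/15*3 + (1 - 12))² = (-26/5 - 11)² = (-81/5)² = 6561/25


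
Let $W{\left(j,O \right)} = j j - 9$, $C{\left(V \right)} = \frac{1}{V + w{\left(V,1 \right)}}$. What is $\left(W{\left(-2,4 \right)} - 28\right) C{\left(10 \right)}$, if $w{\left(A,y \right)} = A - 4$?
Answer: $- \frac{33}{16} \approx -2.0625$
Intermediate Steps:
$w{\left(A,y \right)} = -4 + A$ ($w{\left(A,y \right)} = A - 4 = -4 + A$)
$C{\left(V \right)} = \frac{1}{-4 + 2 V}$ ($C{\left(V \right)} = \frac{1}{V + \left(-4 + V\right)} = \frac{1}{-4 + 2 V}$)
$W{\left(j,O \right)} = -9 + j^{2}$ ($W{\left(j,O \right)} = j^{2} - 9 = -9 + j^{2}$)
$\left(W{\left(-2,4 \right)} - 28\right) C{\left(10 \right)} = \left(\left(-9 + \left(-2\right)^{2}\right) - 28\right) \frac{1}{2 \left(-2 + 10\right)} = \left(\left(-9 + 4\right) - 28\right) \frac{1}{2 \cdot 8} = \left(-5 - 28\right) \frac{1}{2} \cdot \frac{1}{8} = \left(-33\right) \frac{1}{16} = - \frac{33}{16}$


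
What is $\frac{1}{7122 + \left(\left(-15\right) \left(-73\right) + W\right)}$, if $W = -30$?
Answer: $\frac{1}{8187} \approx 0.00012214$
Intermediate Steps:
$\frac{1}{7122 + \left(\left(-15\right) \left(-73\right) + W\right)} = \frac{1}{7122 - -1065} = \frac{1}{7122 + \left(1095 - 30\right)} = \frac{1}{7122 + 1065} = \frac{1}{8187}$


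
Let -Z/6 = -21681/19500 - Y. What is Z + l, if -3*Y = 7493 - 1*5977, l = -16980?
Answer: -65017319/3250 ≈ -20005.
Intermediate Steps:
Y = -1516/3 (Y = -(7493 - 1*5977)/3 = -(7493 - 5977)/3 = -⅓*1516 = -1516/3 ≈ -505.33)
Z = -9832319/3250 (Z = -6*(-21681/19500 - 1*(-1516/3)) = -6*(-21681*1/19500 + 1516/3) = -6*(-7227/6500 + 1516/3) = -6*9832319/19500 = -9832319/3250 ≈ -3025.3)
Z + l = -9832319/3250 - 16980 = -65017319/3250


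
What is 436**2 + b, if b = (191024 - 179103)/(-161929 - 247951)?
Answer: 77916536559/409880 ≈ 1.9010e+5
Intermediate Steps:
b = -11921/409880 (b = 11921/(-409880) = 11921*(-1/409880) = -11921/409880 ≈ -0.029084)
436**2 + b = 436**2 - 11921/409880 = 190096 - 11921/409880 = 77916536559/409880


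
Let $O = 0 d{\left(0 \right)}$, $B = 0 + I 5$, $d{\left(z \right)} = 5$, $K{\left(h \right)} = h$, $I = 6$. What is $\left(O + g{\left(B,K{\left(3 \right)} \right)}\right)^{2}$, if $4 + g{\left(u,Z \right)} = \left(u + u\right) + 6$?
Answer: $3844$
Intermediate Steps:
$B = 30$ ($B = 0 + 6 \cdot 5 = 0 + 30 = 30$)
$g{\left(u,Z \right)} = 2 + 2 u$ ($g{\left(u,Z \right)} = -4 + \left(\left(u + u\right) + 6\right) = -4 + \left(2 u + 6\right) = -4 + \left(6 + 2 u\right) = 2 + 2 u$)
$O = 0$ ($O = 0 \cdot 5 = 0$)
$\left(O + g{\left(B,K{\left(3 \right)} \right)}\right)^{2} = \left(0 + \left(2 + 2 \cdot 30\right)\right)^{2} = \left(0 + \left(2 + 60\right)\right)^{2} = \left(0 + 62\right)^{2} = 62^{2} = 3844$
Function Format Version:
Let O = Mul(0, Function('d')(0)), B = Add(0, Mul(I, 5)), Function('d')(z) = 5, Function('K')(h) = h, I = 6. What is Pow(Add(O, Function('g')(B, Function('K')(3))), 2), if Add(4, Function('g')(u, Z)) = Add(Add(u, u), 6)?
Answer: 3844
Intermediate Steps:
B = 30 (B = Add(0, Mul(6, 5)) = Add(0, 30) = 30)
Function('g')(u, Z) = Add(2, Mul(2, u)) (Function('g')(u, Z) = Add(-4, Add(Add(u, u), 6)) = Add(-4, Add(Mul(2, u), 6)) = Add(-4, Add(6, Mul(2, u))) = Add(2, Mul(2, u)))
O = 0 (O = Mul(0, 5) = 0)
Pow(Add(O, Function('g')(B, Function('K')(3))), 2) = Pow(Add(0, Add(2, Mul(2, 30))), 2) = Pow(Add(0, Add(2, 60)), 2) = Pow(Add(0, 62), 2) = Pow(62, 2) = 3844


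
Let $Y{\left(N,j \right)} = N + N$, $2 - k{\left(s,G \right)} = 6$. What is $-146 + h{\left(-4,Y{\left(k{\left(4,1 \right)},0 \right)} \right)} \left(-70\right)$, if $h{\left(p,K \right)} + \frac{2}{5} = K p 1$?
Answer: $-2358$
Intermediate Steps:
$k{\left(s,G \right)} = -4$ ($k{\left(s,G \right)} = 2 - 6 = -4$)
$Y{\left(N,j \right)} = 2 N$
$h{\left(p,K \right)} = - \frac{2}{5} + K p$ ($h{\left(p,K \right)} = - \frac{2}{5} + K p 1 = - \frac{2}{5} + K p$)
$-146 + h{\left(-4,Y{\left(k{\left(4,1 \right)},0 \right)} \right)} \left(-70\right) = -146 + \left(- \frac{2}{5} + 2 \left(-4\right) \left(-4\right)\right) \left(-70\right) = -146 + \left(- \frac{2}{5} - -32\right) \left(-70\right) = -146 + \left(- \frac{2}{5} + 32\right) \left(-70\right) = -146 + \frac{158}{5} \left(-70\right) = -146 - 2212 = -2358$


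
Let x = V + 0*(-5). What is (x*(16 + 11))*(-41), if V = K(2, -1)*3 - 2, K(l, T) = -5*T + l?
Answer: -21033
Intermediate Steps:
K(l, T) = l - 5*T
V = 19 (V = (2 - 5*(-1))*3 - 2 = (2 + 5)*3 - 2 = 7*3 - 2 = 21 - 2 = 19)
x = 19 (x = 19 + 0*(-5) = 19 + 0 = 19)
(x*(16 + 11))*(-41) = (19*(16 + 11))*(-41) = (19*27)*(-41) = 513*(-41) = -21033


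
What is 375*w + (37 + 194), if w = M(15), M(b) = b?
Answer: 5856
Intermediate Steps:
w = 15
375*w + (37 + 194) = 375*15 + (37 + 194) = 5625 + 231 = 5856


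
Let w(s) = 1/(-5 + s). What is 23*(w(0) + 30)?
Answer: 3427/5 ≈ 685.40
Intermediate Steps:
23*(w(0) + 30) = 23*(1/(-5 + 0) + 30) = 23*(1/(-5) + 30) = 23*(-⅕ + 30) = 23*(149/5) = 3427/5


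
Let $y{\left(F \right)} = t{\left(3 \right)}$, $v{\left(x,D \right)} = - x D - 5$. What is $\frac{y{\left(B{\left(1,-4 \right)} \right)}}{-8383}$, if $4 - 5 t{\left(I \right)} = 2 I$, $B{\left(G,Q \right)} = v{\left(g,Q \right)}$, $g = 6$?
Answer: $\frac{2}{41915} \approx 4.7716 \cdot 10^{-5}$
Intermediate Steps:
$v{\left(x,D \right)} = -5 - D x$ ($v{\left(x,D \right)} = - D x - 5 = -5 - D x$)
$B{\left(G,Q \right)} = -5 - 6 Q$ ($B{\left(G,Q \right)} = -5 - Q 6 = -5 - 6 Q$)
$t{\left(I \right)} = \frac{4}{5} - \frac{2 I}{5}$
$y{\left(F \right)} = - \frac{2}{5}$ ($y{\left(F \right)} = \frac{4}{5} - \frac{6}{5} = - \frac{2}{5}$)
$\frac{y{\left(B{\left(1,-4 \right)} \right)}}{-8383} = - \frac{2}{5 \left(-8383\right)} = \left(- \frac{2}{5}\right) \left(- \frac{1}{8383}\right) = \frac{2}{41915}$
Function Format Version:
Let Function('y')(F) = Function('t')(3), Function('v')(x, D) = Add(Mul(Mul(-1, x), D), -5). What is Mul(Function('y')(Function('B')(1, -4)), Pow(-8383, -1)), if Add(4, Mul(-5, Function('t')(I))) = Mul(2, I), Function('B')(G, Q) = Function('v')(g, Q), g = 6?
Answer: Rational(2, 41915) ≈ 4.7716e-5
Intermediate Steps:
Function('v')(x, D) = Add(-5, Mul(-1, D, x)) (Function('v')(x, D) = Add(Mul(-1, D, x), -5) = Add(-5, Mul(-1, D, x)))
Function('B')(G, Q) = Add(-5, Mul(-6, Q)) (Function('B')(G, Q) = Add(-5, Mul(-1, Q, 6)) = Add(-5, Mul(-6, Q)))
Function('t')(I) = Add(Rational(4, 5), Mul(Rational(-2, 5), I)) (Function('t')(I) = Add(Rational(4, 5), Mul(Rational(-1, 5), Mul(2, I))) = Add(Rational(4, 5), Mul(Rational(-2, 5), I)))
Function('y')(F) = Rational(-2, 5) (Function('y')(F) = Add(Rational(4, 5), Mul(Rational(-2, 5), 3)) = Add(Rational(4, 5), Rational(-6, 5)) = Rational(-2, 5))
Mul(Function('y')(Function('B')(1, -4)), Pow(-8383, -1)) = Mul(Rational(-2, 5), Pow(-8383, -1)) = Mul(Rational(-2, 5), Rational(-1, 8383)) = Rational(2, 41915)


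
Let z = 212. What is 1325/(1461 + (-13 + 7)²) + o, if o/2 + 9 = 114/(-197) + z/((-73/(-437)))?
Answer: 54249727123/21528357 ≈ 2519.9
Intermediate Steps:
o = 36226234/14381 (o = -18 + 2*(114/(-197) + 212/((-73/(-437)))) = -18 + 2*(114*(-1/197) + 212/((-73*(-1/437)))) = -18 + 2*(-114/197 + 212/(73/437)) = -18 + 2*(-114/197 + 212*(437/73)) = -18 + 2*(-114/197 + 92644/73) = -18 + 2*(18242546/14381) = -18 + 36485092/14381 = 36226234/14381 ≈ 2519.0)
1325/(1461 + (-13 + 7)²) + o = 1325/(1461 + (-13 + 7)²) + 36226234/14381 = 1325/(1461 + (-6)²) + 36226234/14381 = 1325/(1461 + 36) + 36226234/14381 = 1325/1497 + 36226234/14381 = 54249727123/21528357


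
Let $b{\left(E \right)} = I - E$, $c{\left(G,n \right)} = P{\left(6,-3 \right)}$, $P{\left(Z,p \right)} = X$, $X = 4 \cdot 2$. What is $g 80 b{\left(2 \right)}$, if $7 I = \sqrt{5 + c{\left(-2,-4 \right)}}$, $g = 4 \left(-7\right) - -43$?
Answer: $-2400 + \frac{1200 \sqrt{13}}{7} \approx -1781.9$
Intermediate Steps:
$X = 8$
$P{\left(Z,p \right)} = 8$
$c{\left(G,n \right)} = 8$
$g = 15$ ($g = -28 + 43 = 15$)
$I = \frac{\sqrt{13}}{7}$ ($I = \frac{\sqrt{5 + 8}}{7} = \frac{\sqrt{13}}{7} \approx 0.51508$)
$b{\left(E \right)} = - E + \frac{\sqrt{13}}{7}$ ($b{\left(E \right)} = \frac{\sqrt{13}}{7} - E = - E + \frac{\sqrt{13}}{7}$)
$g 80 b{\left(2 \right)} = 15 \cdot 80 \left(\left(-1\right) 2 + \frac{\sqrt{13}}{7}\right) = 1200 \left(-2 + \frac{\sqrt{13}}{7}\right) = -2400 + \frac{1200 \sqrt{13}}{7}$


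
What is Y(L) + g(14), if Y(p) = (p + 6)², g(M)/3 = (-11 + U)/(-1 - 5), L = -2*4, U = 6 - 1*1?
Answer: 7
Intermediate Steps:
U = 5 (U = 6 - 1 = 5)
L = -8
g(M) = 3 (g(M) = 3*((-11 + 5)/(-1 - 5)) = 3*(-6/(-6)) = 3*(-6*(-⅙)) = 3*1 = 3)
Y(p) = (6 + p)²
Y(L) + g(14) = (6 - 8)² + 3 = (-2)² + 3 = 4 + 3 = 7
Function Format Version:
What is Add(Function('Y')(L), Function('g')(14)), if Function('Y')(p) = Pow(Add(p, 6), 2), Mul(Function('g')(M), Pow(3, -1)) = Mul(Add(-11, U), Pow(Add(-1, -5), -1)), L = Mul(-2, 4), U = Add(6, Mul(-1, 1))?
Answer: 7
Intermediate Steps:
U = 5 (U = Add(6, -1) = 5)
L = -8
Function('g')(M) = 3 (Function('g')(M) = Mul(3, Mul(Add(-11, 5), Pow(Add(-1, -5), -1))) = Mul(3, Mul(-6, Pow(-6, -1))) = Mul(3, Mul(-6, Rational(-1, 6))) = Mul(3, 1) = 3)
Function('Y')(p) = Pow(Add(6, p), 2)
Add(Function('Y')(L), Function('g')(14)) = Add(Pow(Add(6, -8), 2), 3) = Add(Pow(-2, 2), 3) = Add(4, 3) = 7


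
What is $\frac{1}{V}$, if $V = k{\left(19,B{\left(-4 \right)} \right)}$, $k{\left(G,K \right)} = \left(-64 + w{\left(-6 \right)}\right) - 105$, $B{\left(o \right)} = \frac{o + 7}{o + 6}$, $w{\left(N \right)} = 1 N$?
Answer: $- \frac{1}{175} \approx -0.0057143$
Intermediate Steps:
$w{\left(N \right)} = N$
$B{\left(o \right)} = \frac{7 + o}{6 + o}$
$k{\left(G,K \right)} = -175$ ($k{\left(G,K \right)} = \left(-64 - 6\right) - 105 = -70 - 105 = -175$)
$V = -175$
$\frac{1}{V} = \frac{1}{-175} = - \frac{1}{175}$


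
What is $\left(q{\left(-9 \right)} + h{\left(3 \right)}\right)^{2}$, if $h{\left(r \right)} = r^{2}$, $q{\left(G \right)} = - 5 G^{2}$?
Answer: $156816$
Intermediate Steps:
$\left(q{\left(-9 \right)} + h{\left(3 \right)}\right)^{2} = \left(- 5 \left(-9\right)^{2} + 3^{2}\right)^{2} = \left(\left(-5\right) 81 + 9\right)^{2} = \left(-405 + 9\right)^{2} = \left(-396\right)^{2} = 156816$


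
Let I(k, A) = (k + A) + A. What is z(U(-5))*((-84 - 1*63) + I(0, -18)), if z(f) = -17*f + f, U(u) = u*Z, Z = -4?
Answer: 58560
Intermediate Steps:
I(k, A) = k + 2*A (I(k, A) = (A + k) + A = k + 2*A)
U(u) = -4*u (U(u) = u*(-4) = -4*u)
z(f) = -16*f
z(U(-5))*((-84 - 1*63) + I(0, -18)) = (-(-64)*(-5))*((-84 - 1*63) + (0 + 2*(-18))) = (-16*20)*((-84 - 63) + (0 - 36)) = -320*(-147 - 36) = -320*(-183) = 58560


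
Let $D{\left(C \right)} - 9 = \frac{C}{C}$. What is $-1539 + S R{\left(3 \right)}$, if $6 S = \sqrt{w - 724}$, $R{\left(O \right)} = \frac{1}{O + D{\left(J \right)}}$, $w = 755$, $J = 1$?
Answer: $-1539 + \frac{\sqrt{31}}{78} \approx -1538.9$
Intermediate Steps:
$D{\left(C \right)} = 10$ ($D{\left(C \right)} = 9 + \frac{C}{C} = 9 + 1 = 10$)
$R{\left(O \right)} = \frac{1}{10 + O}$ ($R{\left(O \right)} = \frac{1}{O + 10} = \frac{1}{10 + O}$)
$S = \frac{\sqrt{31}}{6}$ ($S = \frac{\sqrt{755 - 724}}{6} = \frac{\sqrt{31}}{6} \approx 0.92796$)
$-1539 + S R{\left(3 \right)} = -1539 + \frac{\frac{1}{6} \sqrt{31}}{10 + 3} = -1539 + \frac{\frac{1}{6} \sqrt{31}}{13} = -1539 + \frac{\sqrt{31}}{6} \cdot \frac{1}{13} = -1539 + \frac{\sqrt{31}}{78}$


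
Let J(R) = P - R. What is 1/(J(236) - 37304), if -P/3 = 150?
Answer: -1/37990 ≈ -2.6323e-5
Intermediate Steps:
P = -450 (P = -3*150 = -450)
J(R) = -450 - R
1/(J(236) - 37304) = 1/((-450 - 1*236) - 37304) = 1/((-450 - 236) - 37304) = 1/(-686 - 37304) = 1/(-37990) = -1/37990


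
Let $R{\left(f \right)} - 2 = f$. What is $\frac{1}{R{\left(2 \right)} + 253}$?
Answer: $\frac{1}{257} \approx 0.0038911$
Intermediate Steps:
$R{\left(f \right)} = 2 + f$
$\frac{1}{R{\left(2 \right)} + 253} = \frac{1}{\left(2 + 2\right) + 253} = \frac{1}{4 + 253} = \frac{1}{257}$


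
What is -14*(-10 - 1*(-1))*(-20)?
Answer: -2520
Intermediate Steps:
-14*(-10 - 1*(-1))*(-20) = -14*(-10 + 1)*(-20) = -14*(-9)*(-20) = 126*(-20) = -2520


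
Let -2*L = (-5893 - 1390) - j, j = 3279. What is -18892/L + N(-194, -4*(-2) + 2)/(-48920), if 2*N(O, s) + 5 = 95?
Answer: -184886857/51669304 ≈ -3.5783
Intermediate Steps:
N(O, s) = 45 (N(O, s) = -5/2 + (½)*95 = -5/2 + 95/2 = 45)
L = 5281 (L = -((-5893 - 1390) - 1*3279)/2 = -(-7283 - 3279)/2 = -½*(-10562) = 5281)
-18892/L + N(-194, -4*(-2) + 2)/(-48920) = -18892/5281 + 45/(-48920) = -18892*1/5281 + 45*(-1/48920) = -18892/5281 - 9/9784 = -184886857/51669304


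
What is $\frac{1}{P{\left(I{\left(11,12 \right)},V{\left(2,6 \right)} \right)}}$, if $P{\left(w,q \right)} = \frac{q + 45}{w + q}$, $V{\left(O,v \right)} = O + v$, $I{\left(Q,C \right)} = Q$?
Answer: $\frac{19}{53} \approx 0.35849$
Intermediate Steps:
$P{\left(w,q \right)} = \frac{45 + q}{q + w}$
$\frac{1}{P{\left(I{\left(11,12 \right)},V{\left(2,6 \right)} \right)}} = \frac{1}{\frac{1}{\left(2 + 6\right) + 11} \left(45 + \left(2 + 6\right)\right)} = \frac{1}{\frac{1}{8 + 11} \left(45 + 8\right)} = \frac{1}{\frac{1}{19} \cdot 53} = \frac{1}{\frac{53}{19}} = \frac{19}{53}$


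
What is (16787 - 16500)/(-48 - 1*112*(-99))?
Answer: 287/11040 ≈ 0.025996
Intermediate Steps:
(16787 - 16500)/(-48 - 1*112*(-99)) = 287/(-48 - 112*(-99)) = 287/(-48 + 11088) = 287/11040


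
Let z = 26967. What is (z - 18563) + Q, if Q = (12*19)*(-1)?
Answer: 8176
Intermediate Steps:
Q = -228 (Q = 228*(-1) = -228)
(z - 18563) + Q = (26967 - 18563) - 228 = 8404 - 228 = 8176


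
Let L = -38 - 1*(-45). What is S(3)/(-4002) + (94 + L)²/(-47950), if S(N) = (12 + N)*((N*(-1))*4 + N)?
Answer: -2862596/15991325 ≈ -0.17901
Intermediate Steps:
L = 7 (L = -38 + 45 = 7)
S(N) = -3*N*(12 + N) (S(N) = (12 + N)*(-N*4 + N) = (12 + N)*(-4*N + N) = (12 + N)*(-3*N) = -3*N*(12 + N))
S(3)/(-4002) + (94 + L)²/(-47950) = -3*3*(12 + 3)/(-4002) + (94 + 7)²/(-47950) = -3*3*15*(-1/4002) + 101²*(-1/47950) = -135*(-1/4002) + 10201*(-1/47950) = 45/1334 - 10201/47950 = -2862596/15991325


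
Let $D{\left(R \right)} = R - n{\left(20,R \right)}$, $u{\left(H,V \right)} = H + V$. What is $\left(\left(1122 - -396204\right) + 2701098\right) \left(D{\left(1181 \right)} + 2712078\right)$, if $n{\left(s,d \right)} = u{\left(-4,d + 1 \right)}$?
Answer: $8403176860344$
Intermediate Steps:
$n{\left(s,d \right)} = -3 + d$ ($n{\left(s,d \right)} = -4 + \left(d + 1\right) = -4 + \left(1 + d\right) = -3 + d$)
$D{\left(R \right)} = 3$ ($D{\left(R \right)} = R - \left(-3 + R\right) = 3$)
$\left(\left(1122 - -396204\right) + 2701098\right) \left(D{\left(1181 \right)} + 2712078\right) = \left(\left(1122 - -396204\right) + 2701098\right) \left(3 + 2712078\right) = \left(\left(1122 + 396204\right) + 2701098\right) 2712081 = \left(397326 + 2701098\right) 2712081 = 3098424 \cdot 2712081 = 8403176860344$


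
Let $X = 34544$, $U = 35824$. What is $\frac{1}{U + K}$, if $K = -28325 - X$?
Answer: $- \frac{1}{27045} \approx -3.6975 \cdot 10^{-5}$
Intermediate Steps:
$K = -62869$ ($K = -28325 - 34544 = -62869$)
$\frac{1}{U + K} = \frac{1}{35824 - 62869} = \frac{1}{-27045} = - \frac{1}{27045}$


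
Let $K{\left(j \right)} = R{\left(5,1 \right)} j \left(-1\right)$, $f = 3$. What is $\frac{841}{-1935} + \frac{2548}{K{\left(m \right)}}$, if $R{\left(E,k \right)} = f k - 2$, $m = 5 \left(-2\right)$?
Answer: $\frac{492197}{1935} \approx 254.37$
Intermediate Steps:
$m = -10$
$R{\left(E,k \right)} = -2 + 3 k$ ($R{\left(E,k \right)} = 3 k - 2 = -2 + 3 k$)
$K{\left(j \right)} = - j$ ($K{\left(j \right)} = \left(-2 + 3 \cdot 1\right) j \left(-1\right) = \left(-2 + 3\right) j \left(-1\right) = 1 j \left(-1\right) = j \left(-1\right) = - j$)
$\frac{841}{-1935} + \frac{2548}{K{\left(m \right)}} = \frac{841}{-1935} + \frac{2548}{\left(-1\right) \left(-10\right)} = 841 \left(- \frac{1}{1935}\right) + \frac{2548}{10} = - \frac{841}{1935} + 2548 \cdot \frac{1}{10} = - \frac{841}{1935} + \frac{1274}{5} = \frac{492197}{1935}$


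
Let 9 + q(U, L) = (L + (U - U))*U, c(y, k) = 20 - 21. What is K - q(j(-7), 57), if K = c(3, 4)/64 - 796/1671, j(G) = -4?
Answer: 25293113/106944 ≈ 236.51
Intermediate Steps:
c(y, k) = -1
q(U, L) = -9 + L*U (q(U, L) = -9 + (L + (U - U))*U = -9 + (L + 0)*U = -9 + L*U)
K = -52615/106944 (K = -1/64 - 796/1671 = -52615/106944 ≈ -0.49199)
K - q(j(-7), 57) = -52615/106944 - (-9 + 57*(-4)) = -52615/106944 - (-9 - 228) = -52615/106944 - 1*(-237) = -52615/106944 + 237 = 25293113/106944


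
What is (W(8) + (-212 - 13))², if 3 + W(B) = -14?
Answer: 58564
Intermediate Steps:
W(B) = -17 (W(B) = -3 - 14 = -17)
(W(8) + (-212 - 13))² = (-17 + (-212 - 13))² = (-17 - 225)² = (-242)² = 58564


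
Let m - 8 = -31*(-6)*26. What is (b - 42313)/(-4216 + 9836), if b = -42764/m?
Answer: -25625867/3402910 ≈ -7.5306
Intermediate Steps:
m = 4844 (m = 8 - 31*(-6)*26 = 8 + 186*26 = 8 + 4836 = 4844)
b = -10691/1211 (b = -42764/4844 = -42764*1/4844 = -10691/1211 ≈ -8.8282)
(b - 42313)/(-4216 + 9836) = (-10691/1211 - 42313)/(-4216 + 9836) = -51251734/1211/5620 = -51251734/1211*1/5620 = -25625867/3402910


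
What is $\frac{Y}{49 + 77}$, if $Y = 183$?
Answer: $\frac{61}{42} \approx 1.4524$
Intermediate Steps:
$\frac{Y}{49 + 77} = \frac{183}{49 + 77} = \frac{183}{126} = 183 \cdot \frac{1}{126} = \frac{61}{42}$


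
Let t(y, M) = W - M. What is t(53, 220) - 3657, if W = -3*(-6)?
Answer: -3859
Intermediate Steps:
W = 18
t(y, M) = 18 - M
t(53, 220) - 3657 = (18 - 1*220) - 3657 = (18 - 220) - 3657 = -202 - 3657 = -3859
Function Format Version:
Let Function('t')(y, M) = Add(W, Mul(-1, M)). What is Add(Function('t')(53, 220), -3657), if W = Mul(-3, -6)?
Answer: -3859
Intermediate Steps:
W = 18
Function('t')(y, M) = Add(18, Mul(-1, M))
Add(Function('t')(53, 220), -3657) = Add(Add(18, Mul(-1, 220)), -3657) = Add(Add(18, -220), -3657) = Add(-202, -3657) = -3859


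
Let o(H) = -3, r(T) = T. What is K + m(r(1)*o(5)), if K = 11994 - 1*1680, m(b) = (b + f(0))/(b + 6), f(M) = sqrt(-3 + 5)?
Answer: 10313 + sqrt(2)/3 ≈ 10313.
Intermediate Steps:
f(M) = sqrt(2)
m(b) = (b + sqrt(2))/(6 + b) (m(b) = (b + sqrt(2))/(b + 6) = (b + sqrt(2))/(6 + b))
K = 10314 (K = 11994 - 1680 = 10314)
K + m(r(1)*o(5)) = 10314 + (1*(-3) + sqrt(2))/(6 + 1*(-3)) = 10314 + (-3 + sqrt(2))/(6 - 3) = 10314 + (-3 + sqrt(2))/3 = 10314 + (-1 + sqrt(2)/3) = 10313 + sqrt(2)/3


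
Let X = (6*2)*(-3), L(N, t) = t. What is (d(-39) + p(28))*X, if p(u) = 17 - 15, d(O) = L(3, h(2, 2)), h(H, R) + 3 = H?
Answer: -36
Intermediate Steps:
h(H, R) = -3 + H
X = -36 (X = 12*(-3) = -36)
d(O) = -1 (d(O) = -3 + 2 = -1)
p(u) = 2
(d(-39) + p(28))*X = (-1 + 2)*(-36) = 1*(-36) = -36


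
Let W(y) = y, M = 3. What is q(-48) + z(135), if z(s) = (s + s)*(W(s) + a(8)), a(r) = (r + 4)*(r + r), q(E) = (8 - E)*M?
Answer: 88458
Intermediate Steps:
q(E) = 24 - 3*E (q(E) = (8 - E)*3 = 24 - 3*E)
a(r) = 2*r*(4 + r) (a(r) = (4 + r)*(2*r) = 2*r*(4 + r))
z(s) = 2*s*(192 + s) (z(s) = (s + s)*(s + 2*8*(4 + 8)) = (2*s)*(s + 2*8*12) = (2*s)*(s + 192) = (2*s)*(192 + s) = 2*s*(192 + s))
q(-48) + z(135) = (24 - 3*(-48)) + 2*135*(192 + 135) = (24 + 144) + 2*135*327 = 168 + 88290 = 88458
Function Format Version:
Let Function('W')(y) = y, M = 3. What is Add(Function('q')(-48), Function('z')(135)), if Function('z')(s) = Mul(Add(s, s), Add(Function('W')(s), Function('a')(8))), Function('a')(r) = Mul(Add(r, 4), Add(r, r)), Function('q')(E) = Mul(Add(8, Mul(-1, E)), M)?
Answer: 88458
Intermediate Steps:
Function('q')(E) = Add(24, Mul(-3, E)) (Function('q')(E) = Mul(Add(8, Mul(-1, E)), 3) = Add(24, Mul(-3, E)))
Function('a')(r) = Mul(2, r, Add(4, r)) (Function('a')(r) = Mul(Add(4, r), Mul(2, r)) = Mul(2, r, Add(4, r)))
Function('z')(s) = Mul(2, s, Add(192, s)) (Function('z')(s) = Mul(Add(s, s), Add(s, Mul(2, 8, Add(4, 8)))) = Mul(Mul(2, s), Add(s, Mul(2, 8, 12))) = Mul(Mul(2, s), Add(s, 192)) = Mul(Mul(2, s), Add(192, s)) = Mul(2, s, Add(192, s)))
Add(Function('q')(-48), Function('z')(135)) = Add(Add(24, Mul(-3, -48)), Mul(2, 135, Add(192, 135))) = Add(Add(24, 144), Mul(2, 135, 327)) = Add(168, 88290) = 88458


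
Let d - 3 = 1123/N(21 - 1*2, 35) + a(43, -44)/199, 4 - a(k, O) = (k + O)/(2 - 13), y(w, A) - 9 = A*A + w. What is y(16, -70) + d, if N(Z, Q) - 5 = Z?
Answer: 261356687/52536 ≈ 4974.8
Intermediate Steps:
y(w, A) = 9 + w + A**2 (y(w, A) = 9 + (A*A + w) = 9 + (A**2 + w) = 9 + (w + A**2) = 9 + w + A**2)
N(Z, Q) = 5 + Z
a(k, O) = 4 + O/11 + k/11 (a(k, O) = 4 - (k + O)/(2 - 13) = 4 - (O + k)/(-11) = 4 - (O + k)*(-1)/11 = 4 - (-O/11 - k/11) = 4 + (O/11 + k/11) = 4 + O/11 + k/11)
d = 2616887/52536 (d = 3 + (1123/(5 + (21 - 1*2)) + (4 + (1/11)*(-44) + (1/11)*43)/199) = 3 + (1123/(5 + (21 - 2)) + (4 - 4 + 43/11)*(1/199)) = 3 + (1123/(5 + 19) + (43/11)*(1/199)) = 3 + (1123/24 + 43/2189) = 3 + 2459279/52536 = 2616887/52536 ≈ 49.811)
y(16, -70) + d = (9 + 16 + (-70)**2) + 2616887/52536 = (9 + 16 + 4900) + 2616887/52536 = 4925 + 2616887/52536 = 261356687/52536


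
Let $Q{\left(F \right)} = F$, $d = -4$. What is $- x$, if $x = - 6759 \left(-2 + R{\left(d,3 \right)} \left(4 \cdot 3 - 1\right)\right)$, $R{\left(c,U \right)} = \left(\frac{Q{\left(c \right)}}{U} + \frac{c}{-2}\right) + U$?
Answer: $259095$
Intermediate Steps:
$R{\left(c,U \right)} = U - \frac{c}{2} + \frac{c}{U}$ ($R{\left(c,U \right)} = \left(\frac{c}{U} + \frac{c}{-2}\right) + U = \left(\frac{c}{U} + c \left(- \frac{1}{2}\right)\right) + U = \left(\frac{c}{U} - \frac{c}{2}\right) + U = \left(- \frac{c}{2} + \frac{c}{U}\right) + U = U - \frac{c}{2} + \frac{c}{U}$)
$x = -259095$ ($x = - 6759 \left(-2 + \left(3 - -2 - \frac{4}{3}\right) \left(4 \cdot 3 - 1\right)\right) = - 6759 \left(-2 + \left(3 + 2 - \frac{4}{3}\right) \left(12 - 1\right)\right) = - 6759 \left(-2 + \left(3 + 2 - \frac{4}{3}\right) 11\right) = - 6759 \left(-2 + \frac{11}{3} \cdot 11\right) = - 6759 \left(-2 + \frac{121}{3}\right) = \left(-6759\right) \frac{115}{3} = -259095$)
$- x = \left(-1\right) \left(-259095\right) = 259095$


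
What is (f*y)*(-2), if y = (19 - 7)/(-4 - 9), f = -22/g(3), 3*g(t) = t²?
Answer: -176/13 ≈ -13.538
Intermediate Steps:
g(t) = t²/3
f = -22/3 (f = -22/((⅓)*3²) = -22/((⅓)*9) = -22/3 ≈ -7.3333)
y = -12/13 (y = 12/(-13) = 12*(-1/13) = -12/13 ≈ -0.92308)
(f*y)*(-2) = -22/3*(-12/13)*(-2) = (88/13)*(-2) = -176/13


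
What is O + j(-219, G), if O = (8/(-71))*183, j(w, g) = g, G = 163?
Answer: 10109/71 ≈ 142.38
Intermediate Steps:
O = -1464/71 (O = (8*(-1/71))*183 = -8/71*183 = -1464/71 ≈ -20.620)
O + j(-219, G) = -1464/71 + 163 = 10109/71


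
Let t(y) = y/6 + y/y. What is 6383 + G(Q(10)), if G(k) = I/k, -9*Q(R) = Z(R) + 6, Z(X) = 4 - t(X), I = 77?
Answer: 12577/2 ≈ 6288.5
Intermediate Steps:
t(y) = 1 + y/6 (t(y) = y*(⅙) + 1 = y/6 + 1 = 1 + y/6)
Z(X) = 3 - X/6 (Z(X) = 4 - (1 + X/6) = 4 + (-1 - X/6) = 3 - X/6)
Q(R) = -1 + R/54 (Q(R) = -((3 - R/6) + 6)/9 = -(9 - R/6)/9 = -1 + R/54)
G(k) = 77/k
6383 + G(Q(10)) = 6383 + 77/(-1 + (1/54)*10) = 6383 + 77/(-1 + 5/27) = 6383 + 77/(-22/27) = 6383 + 77*(-27/22) = 6383 - 189/2 = 12577/2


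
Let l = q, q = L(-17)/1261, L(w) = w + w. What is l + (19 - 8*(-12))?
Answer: 144981/1261 ≈ 114.97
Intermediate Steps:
L(w) = 2*w
q = -34/1261 (q = (2*(-17))/1261 = -34*1/1261 = -34/1261 ≈ -0.026963)
l = -34/1261 ≈ -0.026963
l + (19 - 8*(-12)) = -34/1261 + (19 - 8*(-12)) = -34/1261 + (19 + 96) = -34/1261 + 115 = 144981/1261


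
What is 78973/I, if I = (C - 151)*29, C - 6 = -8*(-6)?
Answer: -78973/2813 ≈ -28.074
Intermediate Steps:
C = 54 (C = 6 - 8*(-6) = 6 + 48 = 54)
I = -2813 (I = (54 - 151)*29 = -97*29 = -2813)
78973/I = 78973/(-2813) = 78973*(-1/2813) = -78973/2813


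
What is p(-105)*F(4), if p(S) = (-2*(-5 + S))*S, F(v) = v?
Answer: -92400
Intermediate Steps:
p(S) = S*(10 - 2*S) (p(S) = (10 - 2*S)*S = S*(10 - 2*S))
p(-105)*F(4) = (2*(-105)*(5 - 1*(-105)))*4 = (2*(-105)*(5 + 105))*4 = (2*(-105)*110)*4 = -23100*4 = -92400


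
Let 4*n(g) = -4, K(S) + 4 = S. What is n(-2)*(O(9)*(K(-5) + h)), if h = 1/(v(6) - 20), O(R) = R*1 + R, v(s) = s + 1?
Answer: 2124/13 ≈ 163.38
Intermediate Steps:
v(s) = 1 + s
K(S) = -4 + S
n(g) = -1 (n(g) = (¼)*(-4) = -1)
O(R) = 2*R (O(R) = R + R = 2*R)
h = -1/13 (h = 1/((1 + 6) - 20) = 1/(7 - 20) = 1/(-13) = -1/13 ≈ -0.076923)
n(-2)*(O(9)*(K(-5) + h)) = -2*9*((-4 - 5) - 1/13) = -18*(-9 - 1/13) = -18*(-118)/13 = -1*(-2124/13) = 2124/13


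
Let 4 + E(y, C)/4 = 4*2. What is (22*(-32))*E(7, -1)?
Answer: -11264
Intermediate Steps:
E(y, C) = 16 (E(y, C) = -16 + 4*(4*2) = -16 + 4*8 = -16 + 32 = 16)
(22*(-32))*E(7, -1) = (22*(-32))*16 = -704*16 = -11264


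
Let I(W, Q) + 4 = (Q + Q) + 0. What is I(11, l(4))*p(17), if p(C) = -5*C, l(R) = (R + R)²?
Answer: -10540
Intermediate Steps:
l(R) = 4*R² (l(R) = (2*R)² = 4*R²)
I(W, Q) = -4 + 2*Q (I(W, Q) = -4 + ((Q + Q) + 0) = -4 + (2*Q + 0) = -4 + 2*Q)
I(11, l(4))*p(17) = (-4 + 2*(4*4²))*(-5*17) = (-4 + 2*(4*16))*(-85) = (-4 + 2*64)*(-85) = (-4 + 128)*(-85) = 124*(-85) = -10540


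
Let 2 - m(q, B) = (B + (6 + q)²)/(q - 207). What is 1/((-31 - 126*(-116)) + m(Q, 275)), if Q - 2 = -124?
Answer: 329/4812854 ≈ 6.8359e-5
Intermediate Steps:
Q = -122 (Q = 2 - 124 = -122)
m(q, B) = 2 - (B + (6 + q)²)/(-207 + q) (m(q, B) = 2 - (B + (6 + q)²)/(q - 207) = 2 - (B + (6 + q)²)/(-207 + q))
1/((-31 - 126*(-116)) + m(Q, 275)) = 1/((-31 - 126*(-116)) + (-414 - 1*275 - (6 - 122)² + 2*(-122))/(-207 - 122)) = 1/((-31 + 14616) + (-414 - 275 - 1*(-116)² - 244)/(-329)) = 1/(14585 - (-414 - 275 - 1*13456 - 244)/329) = 1/(14585 - (-414 - 275 - 13456 - 244)/329) = 1/(14585 - 1/329*(-14389)) = 1/(14585 + 14389/329) = 1/(4812854/329) = 329/4812854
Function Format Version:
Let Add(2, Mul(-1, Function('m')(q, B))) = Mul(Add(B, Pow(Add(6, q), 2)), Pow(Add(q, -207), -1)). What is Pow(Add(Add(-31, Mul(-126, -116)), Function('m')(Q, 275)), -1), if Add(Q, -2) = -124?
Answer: Rational(329, 4812854) ≈ 6.8359e-5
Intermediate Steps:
Q = -122 (Q = Add(2, -124) = -122)
Function('m')(q, B) = Add(2, Mul(-1, Pow(Add(-207, q), -1), Add(B, Pow(Add(6, q), 2)))) (Function('m')(q, B) = Add(2, Mul(-1, Mul(Add(B, Pow(Add(6, q), 2)), Pow(Add(q, -207), -1)))) = Add(2, Mul(-1, Mul(Add(B, Pow(Add(6, q), 2)), Pow(Add(-207, q), -1)))) = Add(2, Mul(-1, Mul(Pow(Add(-207, q), -1), Add(B, Pow(Add(6, q), 2))))) = Add(2, Mul(-1, Pow(Add(-207, q), -1), Add(B, Pow(Add(6, q), 2)))))
Pow(Add(Add(-31, Mul(-126, -116)), Function('m')(Q, 275)), -1) = Pow(Add(Add(-31, Mul(-126, -116)), Mul(Pow(Add(-207, -122), -1), Add(-414, Mul(-1, 275), Mul(-1, Pow(Add(6, -122), 2)), Mul(2, -122)))), -1) = Pow(Add(Add(-31, 14616), Mul(Pow(-329, -1), Add(-414, -275, Mul(-1, Pow(-116, 2)), -244))), -1) = Pow(Add(14585, Mul(Rational(-1, 329), Add(-414, -275, Mul(-1, 13456), -244))), -1) = Pow(Add(14585, Mul(Rational(-1, 329), Add(-414, -275, -13456, -244))), -1) = Pow(Add(14585, Mul(Rational(-1, 329), -14389)), -1) = Pow(Add(14585, Rational(14389, 329)), -1) = Pow(Rational(4812854, 329), -1) = Rational(329, 4812854)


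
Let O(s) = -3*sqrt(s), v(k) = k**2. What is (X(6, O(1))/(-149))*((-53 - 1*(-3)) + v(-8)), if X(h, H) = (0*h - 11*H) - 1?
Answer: -448/149 ≈ -3.0067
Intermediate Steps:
X(h, H) = -1 - 11*H (X(h, H) = (0 - 11*H) - 1 = -11*H - 1 = -1 - 11*H)
(X(6, O(1))/(-149))*((-53 - 1*(-3)) + v(-8)) = ((-1 - (-33)*sqrt(1))/(-149))*((-53 - 1*(-3)) + (-8)**2) = ((-1 - (-33))*(-1/149))*((-53 + 3) + 64) = ((-1 - 11*(-3))*(-1/149))*(-50 + 64) = ((-1 + 33)*(-1/149))*14 = (32*(-1/149))*14 = -32/149*14 = -448/149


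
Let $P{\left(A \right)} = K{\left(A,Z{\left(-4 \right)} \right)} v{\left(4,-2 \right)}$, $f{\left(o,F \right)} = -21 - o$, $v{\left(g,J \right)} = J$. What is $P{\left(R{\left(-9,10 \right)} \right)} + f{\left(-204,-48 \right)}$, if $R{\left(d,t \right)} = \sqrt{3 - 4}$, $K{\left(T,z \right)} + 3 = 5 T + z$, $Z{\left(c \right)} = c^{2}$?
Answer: $157 - 10 i \approx 157.0 - 10.0 i$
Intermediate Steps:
$K{\left(T,z \right)} = -3 + z + 5 T$ ($K{\left(T,z \right)} = -3 + \left(5 T + z\right) = -3 + \left(z + 5 T\right) = -3 + z + 5 T$)
$R{\left(d,t \right)} = i$ ($R{\left(d,t \right)} = \sqrt{-1} = i$)
$P{\left(A \right)} = -26 - 10 A$ ($P{\left(A \right)} = \left(-3 + \left(-4\right)^{2} + 5 A\right) \left(-2\right) = \left(-3 + 16 + 5 A\right) \left(-2\right) = \left(13 + 5 A\right) \left(-2\right) = -26 - 10 A$)
$P{\left(R{\left(-9,10 \right)} \right)} + f{\left(-204,-48 \right)} = \left(-26 - 10 i\right) - -183 = \left(-26 - 10 i\right) + \left(-21 + 204\right) = \left(-26 - 10 i\right) + 183 = 157 - 10 i$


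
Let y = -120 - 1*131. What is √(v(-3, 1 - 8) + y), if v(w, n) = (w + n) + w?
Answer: 2*I*√66 ≈ 16.248*I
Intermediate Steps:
v(w, n) = n + 2*w (v(w, n) = (n + w) + w = n + 2*w)
y = -251 (y = -120 - 131 = -251)
√(v(-3, 1 - 8) + y) = √(((1 - 8) + 2*(-3)) - 251) = √((-7 - 6) - 251) = √(-13 - 251) = √(-264) = 2*I*√66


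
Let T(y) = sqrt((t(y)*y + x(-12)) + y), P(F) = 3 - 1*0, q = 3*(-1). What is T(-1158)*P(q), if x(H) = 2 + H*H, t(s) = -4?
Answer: 6*sqrt(905) ≈ 180.50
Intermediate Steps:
x(H) = 2 + H**2
q = -3
P(F) = 3 (P(F) = 3 + 0 = 3)
T(y) = sqrt(146 - 3*y) (T(y) = sqrt((-4*y + (2 + (-12)**2)) + y) = sqrt((-4*y + (2 + 144)) + y) = sqrt((-4*y + 146) + y) = sqrt((146 - 4*y) + y) = sqrt(146 - 3*y))
T(-1158)*P(q) = sqrt(146 - 3*(-1158))*3 = sqrt(146 + 3474)*3 = sqrt(3620)*3 = (2*sqrt(905))*3 = 6*sqrt(905)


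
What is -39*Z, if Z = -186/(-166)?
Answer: -3627/83 ≈ -43.699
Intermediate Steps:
Z = 93/83 (Z = -186*(-1/166) = 93/83 ≈ 1.1205)
-39*Z = -39*93/83 = -3627/83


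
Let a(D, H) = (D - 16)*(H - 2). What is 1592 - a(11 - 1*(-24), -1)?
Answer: 1649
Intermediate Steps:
a(D, H) = (-16 + D)*(-2 + H)
1592 - a(11 - 1*(-24), -1) = 1592 - (32 - 16*(-1) - 2*(11 - 1*(-24)) + (11 - 1*(-24))*(-1)) = 1592 - (32 + 16 - 2*(11 + 24) + (11 + 24)*(-1)) = 1592 - (32 + 16 - 2*35 + 35*(-1)) = 1592 - (32 + 16 - 70 - 35) = 1592 - 1*(-57) = 1592 + 57 = 1649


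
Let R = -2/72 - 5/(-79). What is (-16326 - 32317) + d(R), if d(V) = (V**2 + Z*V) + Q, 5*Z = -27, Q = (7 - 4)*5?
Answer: -1966605719623/40441680 ≈ -48628.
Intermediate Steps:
Q = 15 (Q = 3*5 = 15)
Z = -27/5 (Z = (1/5)*(-27) = -27/5 ≈ -5.4000)
R = 101/2844 (R = -2*1/72 - 5*(-1/79) = -1/36 + 5/79 = 101/2844 ≈ 0.035513)
d(V) = 15 + V**2 - 27*V/5 (d(V) = (V**2 - 27*V/5) + 15 = 15 + V**2 - 27*V/5)
(-16326 - 32317) + d(R) = (-16326 - 32317) + (15 + (101/2844)**2 - 27/5*101/2844) = -48643 + (15 + 10201/8088336 - 303/1580) = -48643 + 598920617/40441680 = -1966605719623/40441680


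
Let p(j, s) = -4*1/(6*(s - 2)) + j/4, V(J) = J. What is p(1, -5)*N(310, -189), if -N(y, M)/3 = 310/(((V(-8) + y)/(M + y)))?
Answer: -543895/4228 ≈ -128.64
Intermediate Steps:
p(j, s) = -4/(-12 + 6*s) + j/4 (p(j, s) = -4*1/(6*(-2 + s)) + j*(1/4) = -4/(-12 + 6*s) + j/4)
N(y, M) = -930*(M + y)/(-8 + y) (N(y, M) = -930/((-8 + y)/(M + y)) = -930*(M + y)/(-8 + y))
p(1, -5)*N(310, -189) = ((-8 - 6*1 + 3*1*(-5))/(12*(-2 - 5)))*(930*(-1*(-189) - 1*310)/(-8 + 310)) = ((1/12)*(-8 - 6 - 15)/(-7))*(930*(189 - 310)/302) = ((1/12)*(-1/7)*(-29))*(930*(1/302)*(-121)) = (29/84)*(-56265/151) = -543895/4228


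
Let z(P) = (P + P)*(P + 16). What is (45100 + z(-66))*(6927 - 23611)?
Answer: -862562800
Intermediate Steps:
z(P) = 2*P*(16 + P) (z(P) = (2*P)*(16 + P) = 2*P*(16 + P))
(45100 + z(-66))*(6927 - 23611) = (45100 + 2*(-66)*(16 - 66))*(6927 - 23611) = (45100 + 2*(-66)*(-50))*(-16684) = (45100 + 6600)*(-16684) = 51700*(-16684) = -862562800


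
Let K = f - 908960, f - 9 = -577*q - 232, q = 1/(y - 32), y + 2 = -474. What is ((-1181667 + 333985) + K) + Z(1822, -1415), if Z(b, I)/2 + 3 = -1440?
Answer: -893952931/508 ≈ -1.7598e+6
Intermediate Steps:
y = -476 (y = -2 - 474 = -476)
Z(b, I) = -2886 (Z(b, I) = -6 + 2*(-1440) = -6 - 2880 = -2886)
q = -1/508 (q = 1/(-476 - 32) = 1/(-508) = -1/508 ≈ -0.0019685)
f = -112707/508 (f = 9 + (-577*(-1/508) - 232) = 9 + (577/508 - 232) = 9 - 117279/508 = -112707/508 ≈ -221.86)
K = -461864387/508 (K = -112707/508 - 908960 = -461864387/508 ≈ -9.0918e+5)
((-1181667 + 333985) + K) + Z(1822, -1415) = ((-1181667 + 333985) - 461864387/508) - 2886 = (-847682 - 461864387/508) - 2886 = -892486843/508 - 2886 = -893952931/508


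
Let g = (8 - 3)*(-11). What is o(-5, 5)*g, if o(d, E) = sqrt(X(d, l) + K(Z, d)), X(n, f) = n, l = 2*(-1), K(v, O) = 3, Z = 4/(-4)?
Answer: -55*I*sqrt(2) ≈ -77.782*I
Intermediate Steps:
Z = -1 (Z = 4*(-1/4) = -1)
l = -2
g = -55 (g = 5*(-11) = -55)
o(d, E) = sqrt(3 + d) (o(d, E) = sqrt(d + 3) = sqrt(3 + d))
o(-5, 5)*g = sqrt(3 - 5)*(-55) = sqrt(-2)*(-55) = (I*sqrt(2))*(-55) = -55*I*sqrt(2)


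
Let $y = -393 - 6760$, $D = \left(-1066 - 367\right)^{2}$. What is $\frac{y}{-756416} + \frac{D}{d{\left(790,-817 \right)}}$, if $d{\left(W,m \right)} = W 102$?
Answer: $\frac{388467081041}{15238000320} \approx 25.493$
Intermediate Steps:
$d{\left(W,m \right)} = 102 W$
$D = 2053489$ ($D = \left(-1433\right)^{2} = 2053489$)
$y = -7153$ ($y = -393 - 6760 = -7153$)
$\frac{y}{-756416} + \frac{D}{d{\left(790,-817 \right)}} = - \frac{7153}{-756416} + \frac{2053489}{102 \cdot 790} = \left(-7153\right) \left(- \frac{1}{756416}\right) + \frac{2053489}{80580} = \frac{7153}{756416} + 2053489 \cdot \frac{1}{80580} = \frac{7153}{756416} + \frac{2053489}{80580} = \frac{388467081041}{15238000320}$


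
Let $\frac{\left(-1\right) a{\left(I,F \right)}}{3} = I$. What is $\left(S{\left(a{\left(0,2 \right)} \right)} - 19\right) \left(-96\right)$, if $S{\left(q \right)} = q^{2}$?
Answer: $1824$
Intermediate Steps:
$a{\left(I,F \right)} = - 3 I$
$\left(S{\left(a{\left(0,2 \right)} \right)} - 19\right) \left(-96\right) = \left(\left(\left(-3\right) 0\right)^{2} - 19\right) \left(-96\right) = \left(0^{2} - 19\right) \left(-96\right) = \left(0 - 19\right) \left(-96\right) = \left(-19\right) \left(-96\right) = 1824$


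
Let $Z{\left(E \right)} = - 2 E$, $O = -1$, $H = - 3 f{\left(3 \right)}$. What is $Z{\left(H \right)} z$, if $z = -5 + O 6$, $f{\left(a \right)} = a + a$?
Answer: $-396$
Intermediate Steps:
$f{\left(a \right)} = 2 a$
$H = -18$ ($H = - 3 \cdot 2 \cdot 3 = \left(-3\right) 6 = -18$)
$z = -11$ ($z = -5 - 6 = -11$)
$Z{\left(H \right)} z = \left(-2\right) \left(-18\right) \left(-11\right) = 36 \left(-11\right) = -396$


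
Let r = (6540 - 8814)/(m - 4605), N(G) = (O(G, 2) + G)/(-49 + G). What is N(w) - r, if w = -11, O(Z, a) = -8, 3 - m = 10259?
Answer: 145919/891660 ≈ 0.16365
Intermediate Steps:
m = -10256 (m = 3 - 1*10259 = 3 - 10259 = -10256)
N(G) = (-8 + G)/(-49 + G)
r = 2274/14861 (r = (6540 - 8814)/(-10256 - 4605) = -2274/(-14861) = -2274*(-1/14861) = 2274/14861 ≈ 0.15302)
N(w) - r = (-8 - 11)/(-49 - 11) - 1*2274/14861 = -19/(-60) - 2274/14861 = -1/60*(-19) - 2274/14861 = 19/60 - 2274/14861 = 145919/891660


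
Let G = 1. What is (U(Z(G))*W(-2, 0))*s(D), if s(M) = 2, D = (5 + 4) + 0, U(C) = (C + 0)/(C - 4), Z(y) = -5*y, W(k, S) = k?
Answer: -20/9 ≈ -2.2222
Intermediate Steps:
U(C) = C/(-4 + C)
D = 9 (D = 9 + 0 = 9)
(U(Z(G))*W(-2, 0))*s(D) = (((-5*1)/(-4 - 5*1))*(-2))*2 = (-5/(-4 - 5)*(-2))*2 = (-5/(-9)*(-2))*2 = (-5*(-⅑)*(-2))*2 = ((5/9)*(-2))*2 = -10/9*2 = -20/9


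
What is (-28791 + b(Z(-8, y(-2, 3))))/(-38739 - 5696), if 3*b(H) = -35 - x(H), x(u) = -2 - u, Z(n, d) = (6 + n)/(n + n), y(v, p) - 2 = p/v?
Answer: 691247/1066440 ≈ 0.64818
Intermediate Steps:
y(v, p) = 2 + p/v
Z(n, d) = (6 + n)/(2*n) (Z(n, d) = (6 + n)/((2*n)) = (6 + n)*(1/(2*n)) = (6 + n)/(2*n))
b(H) = -11 + H/3 (b(H) = (-35 - (-2 - H))/3 = (-35 + (2 + H))/3 = (-33 + H)/3 = -11 + H/3)
(-28791 + b(Z(-8, y(-2, 3))))/(-38739 - 5696) = (-28791 + (-11 + ((½)*(6 - 8)/(-8))/3))/(-38739 - 5696) = (-28791 + (-11 + ((½)*(-⅛)*(-2))/3))/(-44435) = (-28791 + (-11 + (⅓)*(⅛)))*(-1/44435) = (-28791 + (-11 + 1/24))*(-1/44435) = (-28791 - 263/24)*(-1/44435) = -691247/24*(-1/44435) = 691247/1066440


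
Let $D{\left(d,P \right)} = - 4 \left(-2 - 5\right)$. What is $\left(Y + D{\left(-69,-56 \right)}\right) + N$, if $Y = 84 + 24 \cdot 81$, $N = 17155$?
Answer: $19211$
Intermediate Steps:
$D{\left(d,P \right)} = 28$ ($D{\left(d,P \right)} = \left(-4\right) \left(-7\right) = 28$)
$Y = 2028$ ($Y = 84 + 1944 = 2028$)
$\left(Y + D{\left(-69,-56 \right)}\right) + N = \left(2028 + 28\right) + 17155 = 2056 + 17155 = 19211$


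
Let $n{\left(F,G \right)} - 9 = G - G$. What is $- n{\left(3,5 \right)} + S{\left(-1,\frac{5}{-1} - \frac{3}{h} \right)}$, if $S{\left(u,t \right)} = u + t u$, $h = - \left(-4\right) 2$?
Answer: $- \frac{37}{8} \approx -4.625$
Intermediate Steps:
$h = 8$ ($h = \left(-1\right) \left(-8\right) = 8$)
$n{\left(F,G \right)} = 9$ ($n{\left(F,G \right)} = 9 + \left(G - G\right) = 9 + 0 = 9$)
$- n{\left(3,5 \right)} + S{\left(-1,\frac{5}{-1} - \frac{3}{h} \right)} = \left(-1\right) 9 - \left(1 + \left(\frac{5}{-1} - \frac{3}{8}\right)\right) = -9 - \left(1 + \left(5 \left(-1\right) - \frac{3}{8}\right)\right) = -9 - \left(1 - \frac{43}{8}\right) = -9 - - \frac{35}{8} = -9 + \frac{35}{8} = - \frac{37}{8}$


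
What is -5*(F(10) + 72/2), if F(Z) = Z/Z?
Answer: -185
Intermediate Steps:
F(Z) = 1
-5*(F(10) + 72/2) = -5*(1 + 72/2) = -5*(1 + 72*(½)) = -5*(1 + 36) = -5*37 = -185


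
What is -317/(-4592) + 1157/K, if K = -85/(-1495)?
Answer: 1588575645/78064 ≈ 20350.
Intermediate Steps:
K = 17/299 (K = -85*(-1/1495) = 17/299 ≈ 0.056856)
-317/(-4592) + 1157/K = -317/(-4592) + 1157/(17/299) = -317*(-1/4592) + 1157*(299/17) = 317/4592 + 345943/17 = 1588575645/78064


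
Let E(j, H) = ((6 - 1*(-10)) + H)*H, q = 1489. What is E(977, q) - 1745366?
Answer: 495579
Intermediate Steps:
E(j, H) = H*(16 + H) (E(j, H) = ((6 + 10) + H)*H = (16 + H)*H = H*(16 + H))
E(977, q) - 1745366 = 1489*(16 + 1489) - 1745366 = 1489*1505 - 1745366 = 2240945 - 1745366 = 495579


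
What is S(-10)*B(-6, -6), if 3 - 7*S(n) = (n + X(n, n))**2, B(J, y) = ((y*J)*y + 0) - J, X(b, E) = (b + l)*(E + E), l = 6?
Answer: 146910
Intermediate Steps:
X(b, E) = 2*E*(6 + b) (X(b, E) = (b + 6)*(E + E) = (6 + b)*(2*E) = 2*E*(6 + b))
B(J, y) = -J + J*y**2 (B(J, y) = ((J*y)*y + 0) - J = (J*y**2 + 0) - J = J*y**2 - J = -J + J*y**2)
S(n) = 3/7 - (n + 2*n*(6 + n))**2/7
S(-10)*B(-6, -6) = (3/7 - 1/7*(-10)**2*(13 + 2*(-10))**2)*(-6*(-1 + (-6)**2)) = (3/7 - 1/7*100*(13 - 20)**2)*(-6*(-1 + 36)) = (3/7 - 1/7*100*(-7)**2)*(-6*35) = (3/7 - 1/7*100*49)*(-210) = (3/7 - 700)*(-210) = -4897/7*(-210) = 146910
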